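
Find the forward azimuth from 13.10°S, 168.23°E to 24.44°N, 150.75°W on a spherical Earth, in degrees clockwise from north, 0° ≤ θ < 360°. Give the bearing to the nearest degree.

Δλ = -150.75 − 168.23 = -318.98°; wrapped into (−180°, 180°]: 41.02°.
θ = atan2( sin Δλ · cos φ₂ , cos φ₁ · sin φ₂ − sin φ₁ · cos φ₂ · cos Δλ )
  = atan2(0.59751, 0.55865) = 46.925° → normalised to [0°, 360°): 46.925°.

47°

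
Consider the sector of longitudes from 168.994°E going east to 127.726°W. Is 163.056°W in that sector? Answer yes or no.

Band width going east from +168.994° to -127.726°: ((-127.726 − 168.994) mod 360) = 63.280°.
Offset of -163.056° east of the west edge: ((-163.056 − 168.994) mod 360) = 27.950°.
27.950° ≤ 63.280° ⇒ inside.

Yes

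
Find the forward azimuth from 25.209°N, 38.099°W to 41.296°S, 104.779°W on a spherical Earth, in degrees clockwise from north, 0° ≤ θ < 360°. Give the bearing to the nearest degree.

224°

Δλ = -104.779 − -38.099 = -66.680°.
θ = atan2( sin Δλ · cos φ₂ , cos φ₁ · sin φ₂ − sin φ₁ · cos φ₂ · cos Δλ )
  = atan2(-0.68993, -0.72377) = -136.371° → normalised to [0°, 360°): 223.629°.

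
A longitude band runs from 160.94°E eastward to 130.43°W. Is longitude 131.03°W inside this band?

Band width going east from +160.94° to -130.43°: ((-130.43 − 160.94) mod 360) = 68.63°.
Offset of -131.03° east of the west edge: ((-131.03 − 160.94) mod 360) = 68.03°.
68.03° ≤ 68.63° ⇒ inside.

Yes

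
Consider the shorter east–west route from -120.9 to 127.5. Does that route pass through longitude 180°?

Yes

Naïve |127.5 − -120.9| = 248.4° > 180°, so the shorter arc goes the other way round — across 180°.
Signed shortest Δλ = ((127.5 − -120.9 + 180) mod 360) − 180 = -111.6°.
Going west by 111.6° from -120.9° passes through 180° before reaching +127.5°.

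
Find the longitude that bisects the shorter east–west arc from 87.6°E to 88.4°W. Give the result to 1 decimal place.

Signed shortest Δλ from +87.6° to -88.4° is -176.0°.
Midpoint longitude = +87.6° + (-176.0°)/2 = +87.6° − 88.0° = -0.4°.

0.4°W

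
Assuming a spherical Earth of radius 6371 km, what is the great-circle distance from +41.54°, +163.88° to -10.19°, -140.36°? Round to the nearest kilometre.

8085 km

Δλ = -140.36 − 163.88 = -304.24°; wrapped into (−180°, 180°]: 55.76°.
Δφ = -10.19 − 41.54 = -51.73°.
a = sin²(Δφ/2) + cos φ₁ · cos φ₂ · sin²(Δλ/2) = 0.351407.
c = 2·atan2(√a, √(1−a)) = 1.26905 rad → d = 6371·c ≈ 8085.13 km.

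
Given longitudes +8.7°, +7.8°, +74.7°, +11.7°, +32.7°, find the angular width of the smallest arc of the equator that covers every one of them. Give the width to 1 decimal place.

66.9°

Sort the longitudes: +7.8°, +8.7°, +11.7°, +32.7°, +74.7°.
Eastward gaps between consecutive values (wrapping around): 0.9°, 3.0°, 21.0°, 42.0°, 293.1°.
Largest gap = 293.1° ⇒ minimal covering band is its complement: 360° − 293.1° = 66.9°.
Band runs from +7.8° eastward to +74.7°.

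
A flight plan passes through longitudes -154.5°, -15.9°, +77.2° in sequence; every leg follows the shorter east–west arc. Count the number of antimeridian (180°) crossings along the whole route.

Leg 1: -154.5° → -15.9°, shortest Δλ = 138.6° (east) — does not cross 180°.
Leg 2: -15.9° → +77.2°, shortest Δλ = 93.1° (east) — does not cross 180°.
Total crossings: 0.

0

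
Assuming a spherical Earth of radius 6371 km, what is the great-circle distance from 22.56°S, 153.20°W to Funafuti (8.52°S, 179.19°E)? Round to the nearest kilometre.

3335 km

Δλ = 179.19 − -153.20 = 332.39°; wrapped into (−180°, 180°]: -27.61°.
Δφ = -8.52 − -22.56 = 14.04°.
a = sin²(Δφ/2) + cos φ₁ · cos φ₂ · sin²(Δλ/2) = 0.066938.
c = 2·atan2(√a, √(1−a)) = 0.52340 rad → d = 6371·c ≈ 3334.59 km.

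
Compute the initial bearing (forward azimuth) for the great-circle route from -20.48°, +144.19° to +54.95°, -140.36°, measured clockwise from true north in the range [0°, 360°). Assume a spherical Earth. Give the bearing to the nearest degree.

34°

Δλ = -140.36 − 144.19 = -284.55°; wrapped into (−180°, 180°]: 75.45°.
θ = atan2( sin Δλ · cos φ₂ , cos φ₁ · sin φ₂ − sin φ₁ · cos φ₂ · cos Δλ )
  = atan2(0.55587, 0.81739) = 34.218° → normalised to [0°, 360°): 34.218°.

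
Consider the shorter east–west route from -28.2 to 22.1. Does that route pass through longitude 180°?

No

Signed shortest Δλ = ((22.1 − -28.2 + 180) mod 360) − 180 = 50.3°.
Going east by 50.3° from -28.2° reaches +22.1° without touching 180°.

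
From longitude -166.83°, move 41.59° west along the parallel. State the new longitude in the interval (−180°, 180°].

+151.58°

Start at -166.83°; shift −41.59° → -208.42°.
-208.42° lies outside (−180°, 180°]; add 360° → +151.58°.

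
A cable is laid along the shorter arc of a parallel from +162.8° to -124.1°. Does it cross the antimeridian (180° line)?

Yes

Naïve |-124.1 − 162.8| = 286.9° > 180°, so the shorter arc goes the other way round — across 180°.
Signed shortest Δλ = ((-124.1 − 162.8 + 180) mod 360) − 180 = 73.1°.
Going east by 73.1° from +162.8° passes through 180° before reaching -124.1°.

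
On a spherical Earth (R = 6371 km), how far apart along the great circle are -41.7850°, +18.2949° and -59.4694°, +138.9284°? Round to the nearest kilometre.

Δλ = 138.9284 − 18.2949 = 120.6335°.
Δφ = -59.4694 − -41.7850 = -17.6844°.
a = sin²(Δφ/2) + cos φ₁ · cos φ₂ · sin²(Δλ/2) = 0.309528.
c = 2·atan2(√a, √(1−a)) = 1.17998 rad → d = 6371·c ≈ 7517.64 km.

7518 km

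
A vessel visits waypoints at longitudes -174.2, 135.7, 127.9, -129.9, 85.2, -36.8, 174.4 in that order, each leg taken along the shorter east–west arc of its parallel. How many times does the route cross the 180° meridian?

Leg 1: -174.2° → +135.7°, shortest Δλ = -50.1° (west) — crosses 180°.
Leg 2: +135.7° → +127.9°, shortest Δλ = -7.8° (west) — does not cross 180°.
Leg 3: +127.9° → -129.9°, shortest Δλ = 102.2° (east) — crosses 180°.
Leg 4: -129.9° → +85.2°, shortest Δλ = -144.9° (west) — crosses 180°.
Leg 5: +85.2° → -36.8°, shortest Δλ = -122.0° (west) — does not cross 180°.
Leg 6: -36.8° → +174.4°, shortest Δλ = -148.8° (west) — crosses 180°.
Total crossings: 4.

4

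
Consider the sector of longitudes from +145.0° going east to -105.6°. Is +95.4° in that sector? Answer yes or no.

Band width going east from +145.0° to -105.6°: ((-105.6 − 145.0) mod 360) = 109.4°.
Offset of +95.4° east of the west edge: ((95.4 − 145.0) mod 360) = 310.4°.
310.4° > 109.4° ⇒ outside.

No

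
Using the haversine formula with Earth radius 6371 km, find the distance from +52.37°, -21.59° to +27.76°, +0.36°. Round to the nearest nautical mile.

Δλ = 0.36 − -21.59 = 21.95°.
Δφ = 27.76 − 52.37 = -24.61°.
a = sin²(Δφ/2) + cos φ₁ · cos φ₂ · sin²(Δλ/2) = 0.065001.
c = 2·atan2(√a, √(1−a)) = 0.51560 rad → d = 6371·c ≈ 3284.87 km ≈ 1773.69 nmi.

1774 nmi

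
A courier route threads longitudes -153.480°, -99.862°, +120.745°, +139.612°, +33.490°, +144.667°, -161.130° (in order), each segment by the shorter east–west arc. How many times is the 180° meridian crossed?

2

Leg 1: -153.480° → -99.862°, shortest Δλ = 53.618° (east) — does not cross 180°.
Leg 2: -99.862° → +120.745°, shortest Δλ = -139.393° (west) — crosses 180°.
Leg 3: +120.745° → +139.612°, shortest Δλ = 18.867° (east) — does not cross 180°.
Leg 4: +139.612° → +33.490°, shortest Δλ = -106.122° (west) — does not cross 180°.
Leg 5: +33.490° → +144.667°, shortest Δλ = 111.177° (east) — does not cross 180°.
Leg 6: +144.667° → -161.130°, shortest Δλ = 54.203° (east) — crosses 180°.
Total crossings: 2.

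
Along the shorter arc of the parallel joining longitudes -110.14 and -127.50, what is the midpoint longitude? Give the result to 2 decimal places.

-118.82°

Signed shortest Δλ from -110.14° to -127.50° is -17.36°.
Midpoint longitude = -110.14° + (-17.36°)/2 = -110.14° − 8.68° = -118.82°.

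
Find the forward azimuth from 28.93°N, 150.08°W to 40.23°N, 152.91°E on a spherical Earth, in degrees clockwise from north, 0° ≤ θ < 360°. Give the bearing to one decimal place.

Δλ = 152.91 − -150.08 = 302.99°; wrapped into (−180°, 180°]: -57.01°.
θ = atan2( sin Δλ · cos φ₂ , cos φ₁ · sin φ₂ − sin φ₁ · cos φ₂ · cos Δλ )
  = atan2(-0.64036, 0.36417) = -60.373° → normalised to [0°, 360°): 299.627°.

299.6°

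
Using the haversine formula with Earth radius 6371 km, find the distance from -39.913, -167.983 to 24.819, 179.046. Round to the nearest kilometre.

Δλ = 179.046 − -167.983 = 347.029°; wrapped into (−180°, 180°]: -12.971°.
Δφ = 24.819 − -39.913 = 64.732°.
a = sin²(Δφ/2) + cos φ₁ · cos φ₂ · sin²(Δλ/2) = 0.295455.
c = 2·atan2(√a, √(1−a)) = 1.14934 rad → d = 6371·c ≈ 7322.45 km.

7322 km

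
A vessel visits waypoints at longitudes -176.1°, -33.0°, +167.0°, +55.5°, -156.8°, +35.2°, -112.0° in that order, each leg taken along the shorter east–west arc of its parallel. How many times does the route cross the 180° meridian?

3

Leg 1: -176.1° → -33.0°, shortest Δλ = 143.1° (east) — does not cross 180°.
Leg 2: -33.0° → +167.0°, shortest Δλ = -160.0° (west) — crosses 180°.
Leg 3: +167.0° → +55.5°, shortest Δλ = -111.5° (west) — does not cross 180°.
Leg 4: +55.5° → -156.8°, shortest Δλ = 147.7° (east) — crosses 180°.
Leg 5: -156.8° → +35.2°, shortest Δλ = -168.0° (west) — crosses 180°.
Leg 6: +35.2° → -112.0°, shortest Δλ = -147.2° (west) — does not cross 180°.
Total crossings: 3.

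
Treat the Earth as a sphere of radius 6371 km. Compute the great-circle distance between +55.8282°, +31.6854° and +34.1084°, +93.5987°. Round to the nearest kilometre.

5218 km

Δλ = 93.5987 − 31.6854 = 61.9133°.
Δφ = 34.1084 − 55.8282 = -21.7198°.
a = sin²(Δφ/2) + cos φ₁ · cos φ₂ · sin²(Δλ/2) = 0.158550.
c = 2·atan2(√a, √(1−a)) = 0.81907 rad → d = 6371·c ≈ 5218.30 km.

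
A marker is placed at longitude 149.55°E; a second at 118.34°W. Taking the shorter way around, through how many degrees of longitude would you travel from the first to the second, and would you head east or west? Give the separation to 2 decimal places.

Raw difference: -118.34 − 149.55 = -267.89°.
Normalise into (−180°, 180°]: -267.89° + 360° = 92.11°.
Positive ⇒ the second point lies to the east; separation 92.11°.

92.11° east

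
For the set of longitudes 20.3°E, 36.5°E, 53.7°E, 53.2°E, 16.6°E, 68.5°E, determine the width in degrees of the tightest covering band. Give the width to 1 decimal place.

Sort the longitudes: +16.6°, +20.3°, +36.5°, +53.2°, +53.7°, +68.5°.
Eastward gaps between consecutive values (wrapping around): 3.7°, 16.2°, 16.7°, 0.5°, 14.8°, 308.1°.
Largest gap = 308.1° ⇒ minimal covering band is its complement: 360° − 308.1° = 51.9°.
Band runs from +16.6° eastward to +68.5°.

51.9°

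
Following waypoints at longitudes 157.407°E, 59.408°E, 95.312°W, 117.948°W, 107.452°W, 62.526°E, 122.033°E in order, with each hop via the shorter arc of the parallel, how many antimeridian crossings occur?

0

Leg 1: +157.407° → +59.408°, shortest Δλ = -97.999° (west) — does not cross 180°.
Leg 2: +59.408° → -95.312°, shortest Δλ = -154.72° (west) — does not cross 180°.
Leg 3: -95.312° → -117.948°, shortest Δλ = -22.636° (west) — does not cross 180°.
Leg 4: -117.948° → -107.452°, shortest Δλ = 10.496° (east) — does not cross 180°.
Leg 5: -107.452° → +62.526°, shortest Δλ = 169.978° (east) — does not cross 180°.
Leg 6: +62.526° → +122.033°, shortest Δλ = 59.507° (east) — does not cross 180°.
Total crossings: 0.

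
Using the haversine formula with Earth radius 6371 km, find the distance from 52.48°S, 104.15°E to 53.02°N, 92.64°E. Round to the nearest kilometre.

11780 km

Δλ = 92.64 − 104.15 = -11.51°.
Δφ = 53.02 − -52.48 = 105.50°.
a = sin²(Δφ/2) + cos φ₁ · cos φ₂ · sin²(Δλ/2) = 0.637303.
c = 2·atan2(√a, √(1−a)) = 1.84898 rad → d = 6371·c ≈ 11779.83 km.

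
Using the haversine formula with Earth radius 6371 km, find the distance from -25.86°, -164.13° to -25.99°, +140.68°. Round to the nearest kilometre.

Δλ = 140.68 − -164.13 = 304.81°; wrapped into (−180°, 180°]: -55.19°.
Δφ = -25.99 − -25.86 = -0.13°.
a = sin²(Δφ/2) + cos φ₁ · cos φ₂ · sin²(Δλ/2) = 0.173560.
c = 2·atan2(√a, √(1−a)) = 0.85941 rad → d = 6371·c ≈ 5475.33 km.

5475 km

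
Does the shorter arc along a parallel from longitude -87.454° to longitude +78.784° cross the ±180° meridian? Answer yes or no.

Signed shortest Δλ = ((78.784 − -87.454 + 180) mod 360) − 180 = 166.238°.
Going east by 166.238° from -87.454° reaches +78.784° without touching 180°.

No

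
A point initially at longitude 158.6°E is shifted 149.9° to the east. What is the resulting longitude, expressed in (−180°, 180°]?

51.5°W

Start at +158.6°; shift +149.9° → +308.5°.
+308.5° lies outside (−180°, 180°]; subtract 360° → -51.5°.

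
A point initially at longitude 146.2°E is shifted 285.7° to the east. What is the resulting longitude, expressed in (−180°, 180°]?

71.9°E

Start at +146.2°; shift +285.7° → +431.9°.
+431.9° lies outside (−180°, 180°]; subtract 360° → +71.9°.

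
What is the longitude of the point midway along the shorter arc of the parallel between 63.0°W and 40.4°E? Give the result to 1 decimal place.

11.3°W

Signed shortest Δλ from -63.0° to +40.4° is +103.4°.
Midpoint longitude = -63.0° + (+103.4°)/2 = -63.0° + 51.7° = -11.3°.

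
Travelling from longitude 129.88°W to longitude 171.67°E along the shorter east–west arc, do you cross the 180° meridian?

Yes

Naïve |171.67 − -129.88| = 301.55° > 180°, so the shorter arc goes the other way round — across 180°.
Signed shortest Δλ = ((171.67 − -129.88 + 180) mod 360) − 180 = -58.45°.
Going west by 58.45° from -129.88° passes through 180° before reaching +171.67°.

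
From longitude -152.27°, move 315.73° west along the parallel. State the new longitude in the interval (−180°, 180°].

Start at -152.27°; shift −315.73° → -468.00°.
-468.00° lies outside (−180°, 180°]; add 360° → -108.00°.

-108.00°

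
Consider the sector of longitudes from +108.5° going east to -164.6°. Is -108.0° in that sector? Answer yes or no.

Band width going east from +108.5° to -164.6°: ((-164.6 − 108.5) mod 360) = 86.9°.
Offset of -108.0° east of the west edge: ((-108.0 − 108.5) mod 360) = 143.5°.
143.5° > 86.9° ⇒ outside.

No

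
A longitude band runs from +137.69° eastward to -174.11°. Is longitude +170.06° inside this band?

Yes

Band width going east from +137.69° to -174.11°: ((-174.11 − 137.69) mod 360) = 48.20°.
Offset of +170.06° east of the west edge: ((170.06 − 137.69) mod 360) = 32.37°.
32.37° ≤ 48.20° ⇒ inside.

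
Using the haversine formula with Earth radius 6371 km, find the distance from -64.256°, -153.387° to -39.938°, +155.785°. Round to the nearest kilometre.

Δλ = 155.785 − -153.387 = 309.172°; wrapped into (−180°, 180°]: -50.828°.
Δφ = -39.938 − -64.256 = 24.318°.
a = sin²(Δφ/2) + cos φ₁ · cos φ₂ · sin²(Δλ/2) = 0.105699.
c = 2·atan2(√a, √(1−a)) = 0.66227 rad → d = 6371·c ≈ 4219.30 km.

4219 km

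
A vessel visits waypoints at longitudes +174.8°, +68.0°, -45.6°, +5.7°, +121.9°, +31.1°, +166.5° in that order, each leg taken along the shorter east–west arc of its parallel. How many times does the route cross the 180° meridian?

0

Leg 1: +174.8° → +68.0°, shortest Δλ = -106.8° (west) — does not cross 180°.
Leg 2: +68.0° → -45.6°, shortest Δλ = -113.6° (west) — does not cross 180°.
Leg 3: -45.6° → +5.7°, shortest Δλ = 51.3° (east) — does not cross 180°.
Leg 4: +5.7° → +121.9°, shortest Δλ = 116.2° (east) — does not cross 180°.
Leg 5: +121.9° → +31.1°, shortest Δλ = -90.8° (west) — does not cross 180°.
Leg 6: +31.1° → +166.5°, shortest Δλ = 135.4° (east) — does not cross 180°.
Total crossings: 0.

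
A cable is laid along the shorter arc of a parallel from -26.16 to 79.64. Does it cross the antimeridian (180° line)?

Signed shortest Δλ = ((79.64 − -26.16 + 180) mod 360) − 180 = 105.8°.
Going east by 105.8° from -26.16° reaches +79.64° without touching 180°.

No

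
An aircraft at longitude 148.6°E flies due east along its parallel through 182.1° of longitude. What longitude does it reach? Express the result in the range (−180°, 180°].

Start at +148.6°; shift +182.1° → +330.7°.
+330.7° lies outside (−180°, 180°]; subtract 360° → -29.3°.

29.3°W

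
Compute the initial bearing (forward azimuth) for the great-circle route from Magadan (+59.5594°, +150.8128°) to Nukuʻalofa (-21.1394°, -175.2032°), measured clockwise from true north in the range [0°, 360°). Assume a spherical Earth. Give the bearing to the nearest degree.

Δλ = -175.2032 − 150.8128 = -326.0160°; wrapped into (−180°, 180°]: 33.9840°.
θ = atan2( sin Δλ · cos φ₂ , cos φ₁ · sin φ₂ − sin φ₁ · cos φ₂ · cos Δλ )
  = atan2(0.52135, -0.84950) = 148.462° → normalised to [0°, 360°): 148.462°.

148°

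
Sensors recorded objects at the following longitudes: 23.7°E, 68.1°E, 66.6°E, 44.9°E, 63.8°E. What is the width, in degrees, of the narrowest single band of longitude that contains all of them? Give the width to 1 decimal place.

Sort the longitudes: +23.7°, +44.9°, +63.8°, +66.6°, +68.1°.
Eastward gaps between consecutive values (wrapping around): 21.2°, 18.9°, 2.8°, 1.5°, 315.6°.
Largest gap = 315.6° ⇒ minimal covering band is its complement: 360° − 315.6° = 44.4°.
Band runs from +23.7° eastward to +68.1°.

44.4°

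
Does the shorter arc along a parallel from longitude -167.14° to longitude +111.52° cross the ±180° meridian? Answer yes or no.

Naïve |111.52 − -167.14| = 278.66° > 180°, so the shorter arc goes the other way round — across 180°.
Signed shortest Δλ = ((111.52 − -167.14 + 180) mod 360) − 180 = -81.34°.
Going west by 81.34° from -167.14° passes through 180° before reaching +111.52°.

Yes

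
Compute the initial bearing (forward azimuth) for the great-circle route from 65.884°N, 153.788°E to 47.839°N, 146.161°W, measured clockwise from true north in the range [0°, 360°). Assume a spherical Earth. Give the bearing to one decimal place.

Δλ = -146.161 − 153.788 = -299.949°; wrapped into (−180°, 180°]: 60.051°.
θ = atan2( sin Δλ · cos φ₂ , cos φ₁ · sin φ₂ − sin φ₁ · cos φ₂ · cos Δλ )
  = atan2(0.58159, -0.00298) = 90.293° → normalised to [0°, 360°): 90.293°.

90.3°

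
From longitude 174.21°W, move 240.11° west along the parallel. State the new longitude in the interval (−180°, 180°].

Start at -174.21°; shift −240.11° → -414.32°.
-414.32° lies outside (−180°, 180°]; add 360° → -54.32°.

54.32°W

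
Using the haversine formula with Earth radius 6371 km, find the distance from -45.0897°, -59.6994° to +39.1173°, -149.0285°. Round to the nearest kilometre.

12913 km

Δλ = -149.0285 − -59.6994 = -89.3291°.
Δφ = 39.1173 − -45.0897 = 84.2070°.
a = sin²(Δφ/2) + cos φ₁ · cos φ₂ · sin²(Δλ/2) = 0.720202.
c = 2·atan2(√a, √(1−a)) = 2.02685 rad → d = 6371·c ≈ 12913.04 km.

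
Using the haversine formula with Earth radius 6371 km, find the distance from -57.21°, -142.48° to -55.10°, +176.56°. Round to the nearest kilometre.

Δλ = 176.56 − -142.48 = 319.04°; wrapped into (−180°, 180°]: -40.96°.
Δφ = -55.10 − -57.21 = 2.11°.
a = sin²(Δφ/2) + cos φ₁ · cos φ₂ · sin²(Δλ/2) = 0.038270.
c = 2·atan2(√a, √(1−a)) = 0.39379 rad → d = 6371·c ≈ 2508.86 km.

2509 km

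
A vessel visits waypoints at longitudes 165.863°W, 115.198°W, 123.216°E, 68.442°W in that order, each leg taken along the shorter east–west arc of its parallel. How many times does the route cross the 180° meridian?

2

Leg 1: -165.863° → -115.198°, shortest Δλ = 50.665° (east) — does not cross 180°.
Leg 2: -115.198° → +123.216°, shortest Δλ = -121.586° (west) — crosses 180°.
Leg 3: +123.216° → -68.442°, shortest Δλ = 168.342° (east) — crosses 180°.
Total crossings: 2.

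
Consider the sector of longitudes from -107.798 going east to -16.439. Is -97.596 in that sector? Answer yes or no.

Band width going east from -107.798° to -16.439°: ((-16.439 − -107.798) mod 360) = 91.359°.
Offset of -97.596° east of the west edge: ((-97.596 − -107.798) mod 360) = 10.202°.
10.202° ≤ 91.359° ⇒ inside.

Yes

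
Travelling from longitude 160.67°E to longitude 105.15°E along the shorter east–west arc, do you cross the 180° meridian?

No

Signed shortest Δλ = ((105.15 − 160.67 + 180) mod 360) − 180 = -55.52°.
Going west by 55.52° from +160.67° reaches +105.15° without touching 180°.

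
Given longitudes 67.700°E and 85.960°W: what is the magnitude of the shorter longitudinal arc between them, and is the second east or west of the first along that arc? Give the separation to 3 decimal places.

Raw difference: -85.960 − 67.700 = -153.66°.
Normalise into (−180°, 180°]: -153.66° stays -153.66°.
Negative ⇒ the second point lies to the west; separation 153.660°.

153.660° west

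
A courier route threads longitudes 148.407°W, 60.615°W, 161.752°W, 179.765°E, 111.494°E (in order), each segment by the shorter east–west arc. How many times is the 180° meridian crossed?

1

Leg 1: -148.407° → -60.615°, shortest Δλ = 87.792° (east) — does not cross 180°.
Leg 2: -60.615° → -161.752°, shortest Δλ = -101.137° (west) — does not cross 180°.
Leg 3: -161.752° → +179.765°, shortest Δλ = -18.483° (west) — crosses 180°.
Leg 4: +179.765° → +111.494°, shortest Δλ = -68.271° (west) — does not cross 180°.
Total crossings: 1.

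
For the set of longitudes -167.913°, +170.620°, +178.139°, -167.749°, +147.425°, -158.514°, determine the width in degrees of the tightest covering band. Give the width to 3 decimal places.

Sort the longitudes: -167.913°, -167.749°, -158.514°, +147.425°, +170.620°, +178.139°.
Eastward gaps between consecutive values (wrapping around): 0.164°, 9.235°, 305.939°, 23.195°, 7.519°, 13.948°.
Largest gap = 305.939° ⇒ minimal covering band is its complement: 360° − 305.939° = 54.061°.
Band runs from +147.425° eastward to -158.514°, crossing the antimeridian.

54.061°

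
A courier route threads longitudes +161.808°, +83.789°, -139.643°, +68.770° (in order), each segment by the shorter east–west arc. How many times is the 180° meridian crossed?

2

Leg 1: +161.808° → +83.789°, shortest Δλ = -78.019° (west) — does not cross 180°.
Leg 2: +83.789° → -139.643°, shortest Δλ = 136.568° (east) — crosses 180°.
Leg 3: -139.643° → +68.770°, shortest Δλ = -151.587° (west) — crosses 180°.
Total crossings: 2.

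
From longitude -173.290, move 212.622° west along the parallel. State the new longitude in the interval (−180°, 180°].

-25.912°

Start at -173.290°; shift −212.622° → -385.912°.
-385.912° lies outside (−180°, 180°]; add 360° → -25.912°.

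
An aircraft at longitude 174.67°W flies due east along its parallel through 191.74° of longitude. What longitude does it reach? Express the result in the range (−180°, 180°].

17.07°E

Start at -174.67°; shift +191.74° → +17.07°.
+17.07° already lies in (−180°, 180°].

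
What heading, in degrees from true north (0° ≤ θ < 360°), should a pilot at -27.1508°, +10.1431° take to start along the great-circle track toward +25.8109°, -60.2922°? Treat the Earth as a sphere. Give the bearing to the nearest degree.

Δλ = -60.2922 − 10.1431 = -70.4353°.
θ = atan2( sin Δλ · cos φ₂ , cos φ₁ · sin φ₂ − sin φ₁ · cos φ₂ · cos Δλ )
  = atan2(-0.84826, 0.52499) = -58.246° → normalised to [0°, 360°): 301.754°.

302°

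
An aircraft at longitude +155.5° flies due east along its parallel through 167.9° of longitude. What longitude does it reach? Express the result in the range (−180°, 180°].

-36.6°

Start at +155.5°; shift +167.9° → +323.4°.
+323.4° lies outside (−180°, 180°]; subtract 360° → -36.6°.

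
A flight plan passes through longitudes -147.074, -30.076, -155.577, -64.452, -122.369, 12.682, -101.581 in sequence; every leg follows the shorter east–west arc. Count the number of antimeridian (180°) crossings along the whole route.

Leg 1: -147.074° → -30.076°, shortest Δλ = 116.998° (east) — does not cross 180°.
Leg 2: -30.076° → -155.577°, shortest Δλ = -125.501° (west) — does not cross 180°.
Leg 3: -155.577° → -64.452°, shortest Δλ = 91.125° (east) — does not cross 180°.
Leg 4: -64.452° → -122.369°, shortest Δλ = -57.917° (west) — does not cross 180°.
Leg 5: -122.369° → +12.682°, shortest Δλ = 135.051° (east) — does not cross 180°.
Leg 6: +12.682° → -101.581°, shortest Δλ = -114.263° (west) — does not cross 180°.
Total crossings: 0.

0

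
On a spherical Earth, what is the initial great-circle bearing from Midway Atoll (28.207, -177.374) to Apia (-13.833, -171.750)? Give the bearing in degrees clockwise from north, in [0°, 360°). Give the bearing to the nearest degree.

Δλ = -171.750 − -177.374 = 5.624°.
θ = atan2( sin Δλ · cos φ₂ , cos φ₁ · sin φ₂ − sin φ₁ · cos φ₂ · cos Δλ )
  = atan2(0.09516, -0.66744) = 171.886° → normalised to [0°, 360°): 171.886°.

172°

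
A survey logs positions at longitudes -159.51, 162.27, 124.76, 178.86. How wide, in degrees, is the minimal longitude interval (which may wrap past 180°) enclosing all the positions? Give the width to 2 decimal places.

75.73°

Sort the longitudes: -159.51°, +124.76°, +162.27°, +178.86°.
Eastward gaps between consecutive values (wrapping around): 284.27°, 37.51°, 16.59°, 21.63°.
Largest gap = 284.27° ⇒ minimal covering band is its complement: 360° − 284.27° = 75.73°.
Band runs from +124.76° eastward to -159.51°, crossing the antimeridian.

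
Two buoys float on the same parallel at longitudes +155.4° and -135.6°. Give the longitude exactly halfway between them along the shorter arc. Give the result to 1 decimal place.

Signed shortest Δλ from +155.4° to -135.6° is +69.0°.
Midpoint longitude = +155.4° + (+69.0°)/2 = +155.4° + 34.5° = +189.9°.
Normalise into (−180°, 180°]: -170.1°.
(The naïve average (+155.4 + -135.6)/2 = 9.9° is on the wrong side of the globe.)

-170.1°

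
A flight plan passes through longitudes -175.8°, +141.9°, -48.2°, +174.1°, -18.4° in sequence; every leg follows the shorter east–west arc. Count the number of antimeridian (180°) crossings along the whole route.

Leg 1: -175.8° → +141.9°, shortest Δλ = -42.3° (west) — crosses 180°.
Leg 2: +141.9° → -48.2°, shortest Δλ = 169.9° (east) — crosses 180°.
Leg 3: -48.2° → +174.1°, shortest Δλ = -137.7° (west) — crosses 180°.
Leg 4: +174.1° → -18.4°, shortest Δλ = 167.5° (east) — crosses 180°.
Total crossings: 4.

4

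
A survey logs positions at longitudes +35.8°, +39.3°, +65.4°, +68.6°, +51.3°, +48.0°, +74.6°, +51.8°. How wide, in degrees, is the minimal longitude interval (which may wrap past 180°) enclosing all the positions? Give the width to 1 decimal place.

Sort the longitudes: +35.8°, +39.3°, +48.0°, +51.3°, +51.8°, +65.4°, +68.6°, +74.6°.
Eastward gaps between consecutive values (wrapping around): 3.5°, 8.7°, 3.3°, 0.5°, 13.6°, 3.2°, 6.0°, 321.2°.
Largest gap = 321.2° ⇒ minimal covering band is its complement: 360° − 321.2° = 38.8°.
Band runs from +35.8° eastward to +74.6°.

38.8°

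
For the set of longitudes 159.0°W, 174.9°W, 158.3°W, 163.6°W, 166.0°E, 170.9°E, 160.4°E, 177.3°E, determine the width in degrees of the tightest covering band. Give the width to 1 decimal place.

41.3°

Sort the longitudes: -174.9°, -163.6°, -159.0°, -158.3°, +160.4°, +166.0°, +170.9°, +177.3°.
Eastward gaps between consecutive values (wrapping around): 11.3°, 4.6°, 0.7°, 318.7°, 5.6°, 4.9°, 6.4°, 7.8°.
Largest gap = 318.7° ⇒ minimal covering band is its complement: 360° − 318.7° = 41.3°.
Band runs from +160.4° eastward to -158.3°, crossing the antimeridian.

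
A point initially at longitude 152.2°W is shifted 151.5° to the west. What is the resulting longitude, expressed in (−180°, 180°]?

Start at -152.2°; shift −151.5° → -303.7°.
-303.7° lies outside (−180°, 180°]; add 360° → +56.3°.

56.3°E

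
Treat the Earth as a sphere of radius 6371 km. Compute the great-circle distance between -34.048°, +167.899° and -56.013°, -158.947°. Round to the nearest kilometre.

Δλ = -158.947 − 167.899 = -326.846°; wrapped into (−180°, 180°]: 33.154°.
Δφ = -56.013 − -34.048 = -21.965°.
a = sin²(Δφ/2) + cos φ₁ · cos φ₂ · sin²(Δλ/2) = 0.073995.
c = 2·atan2(√a, √(1−a)) = 0.55098 rad → d = 6371·c ≈ 3510.32 km.

3510 km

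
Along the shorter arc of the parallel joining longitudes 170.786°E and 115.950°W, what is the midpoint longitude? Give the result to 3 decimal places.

Signed shortest Δλ from +170.786° to -115.950° is +73.264°.
Midpoint longitude = +170.786° + (+73.264°)/2 = +170.786° + 36.632° = +207.418°.
Normalise into (−180°, 180°]: -152.582°.
(The naïve average (+170.786 + -115.950)/2 = 27.418° is on the wrong side of the globe.)

152.582°W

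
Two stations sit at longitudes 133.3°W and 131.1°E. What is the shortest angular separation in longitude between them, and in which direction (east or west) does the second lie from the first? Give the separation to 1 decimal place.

95.6° west

Raw difference: 131.1 − -133.3 = 264.4°.
Normalise into (−180°, 180°]: 264.4° − 360° = -95.6°.
Negative ⇒ the second point lies to the west; separation 95.6°.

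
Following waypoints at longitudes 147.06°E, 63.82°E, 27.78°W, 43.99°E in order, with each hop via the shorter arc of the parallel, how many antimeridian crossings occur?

Leg 1: +147.06° → +63.82°, shortest Δλ = -83.24° (west) — does not cross 180°.
Leg 2: +63.82° → -27.78°, shortest Δλ = -91.6° (west) — does not cross 180°.
Leg 3: -27.78° → +43.99°, shortest Δλ = 71.77° (east) — does not cross 180°.
Total crossings: 0.

0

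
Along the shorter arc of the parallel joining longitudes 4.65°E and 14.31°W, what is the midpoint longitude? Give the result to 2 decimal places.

Signed shortest Δλ from +4.65° to -14.31° is -18.96°.
Midpoint longitude = +4.65° + (-18.96°)/2 = +4.65° − 9.48° = -4.83°.

4.83°W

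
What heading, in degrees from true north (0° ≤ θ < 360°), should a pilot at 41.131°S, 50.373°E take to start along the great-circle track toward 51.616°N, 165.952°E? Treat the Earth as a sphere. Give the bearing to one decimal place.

53.5°

Δλ = 165.952 − 50.373 = 115.579°.
θ = atan2( sin Δλ · cos φ₂ , cos φ₁ · sin φ₂ − sin φ₁ · cos φ₂ · cos Δλ )
  = atan2(0.56007, 0.41407) = 53.524° → normalised to [0°, 360°): 53.524°.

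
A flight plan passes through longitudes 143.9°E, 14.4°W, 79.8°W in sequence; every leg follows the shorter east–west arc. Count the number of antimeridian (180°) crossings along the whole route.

0

Leg 1: +143.9° → -14.4°, shortest Δλ = -158.3° (west) — does not cross 180°.
Leg 2: -14.4° → -79.8°, shortest Δλ = -65.4° (west) — does not cross 180°.
Total crossings: 0.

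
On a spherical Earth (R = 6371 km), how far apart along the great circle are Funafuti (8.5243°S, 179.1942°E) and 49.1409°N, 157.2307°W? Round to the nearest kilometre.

6812 km

Δλ = -157.2307 − 179.1942 = -336.4249°; wrapped into (−180°, 180°]: 23.5751°.
Δφ = 49.1409 − -8.5243 = 57.6652°.
a = sin²(Δφ/2) + cos φ₁ · cos φ₂ · sin²(Δλ/2) = 0.259567.
c = 2·atan2(√a, √(1−a)) = 1.06915 rad → d = 6371·c ≈ 6811.57 km.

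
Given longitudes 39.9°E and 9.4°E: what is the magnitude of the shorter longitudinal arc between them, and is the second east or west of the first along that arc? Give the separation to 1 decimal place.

30.5° west

Raw difference: 9.4 − 39.9 = -30.5°.
Normalise into (−180°, 180°]: -30.5° stays -30.5°.
Negative ⇒ the second point lies to the west; separation 30.5°.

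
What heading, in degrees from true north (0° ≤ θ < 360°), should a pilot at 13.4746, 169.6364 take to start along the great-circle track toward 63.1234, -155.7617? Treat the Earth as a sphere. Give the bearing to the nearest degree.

Δλ = -155.7617 − 169.6364 = -325.3981°; wrapped into (−180°, 180°]: 34.6019°.
θ = atan2( sin Δλ · cos φ₂ , cos φ₁ · sin φ₂ − sin φ₁ · cos φ₂ · cos Δλ )
  = atan2(0.25672, 0.78072) = 18.202° → normalised to [0°, 360°): 18.202°.

18°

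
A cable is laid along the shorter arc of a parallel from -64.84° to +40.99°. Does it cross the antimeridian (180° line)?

No

Signed shortest Δλ = ((40.99 − -64.84 + 180) mod 360) − 180 = 105.83°.
Going east by 105.83° from -64.84° reaches +40.99° without touching 180°.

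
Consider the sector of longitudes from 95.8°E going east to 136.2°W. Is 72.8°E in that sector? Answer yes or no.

No

Band width going east from +95.8° to -136.2°: ((-136.2 − 95.8) mod 360) = 128.0°.
Offset of +72.8° east of the west edge: ((72.8 − 95.8) mod 360) = 337.0°.
337.0° > 128.0° ⇒ outside.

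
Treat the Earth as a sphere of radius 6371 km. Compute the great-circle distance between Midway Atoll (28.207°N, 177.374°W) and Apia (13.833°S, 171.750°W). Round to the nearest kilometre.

4714 km

Δλ = -171.750 − -177.374 = 5.624°.
Δφ = -13.833 − 28.207 = -42.040°.
a = sin²(Δφ/2) + cos φ₁ · cos φ₂ · sin²(Δλ/2) = 0.130721.
c = 2·atan2(√a, √(1−a)) = 0.73987 rad → d = 6371·c ≈ 4713.69 km.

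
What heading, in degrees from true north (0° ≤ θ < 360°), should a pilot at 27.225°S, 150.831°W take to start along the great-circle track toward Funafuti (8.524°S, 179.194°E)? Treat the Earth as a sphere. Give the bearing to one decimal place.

Δλ = 179.194 − -150.831 = 330.025°; wrapped into (−180°, 180°]: -29.975°.
θ = atan2( sin Δλ · cos φ₂ , cos φ₁ · sin φ₂ − sin φ₁ · cos φ₂ · cos Δλ )
  = atan2(-0.49410, 0.26011) = -62.236° → normalised to [0°, 360°): 297.764°.

297.8°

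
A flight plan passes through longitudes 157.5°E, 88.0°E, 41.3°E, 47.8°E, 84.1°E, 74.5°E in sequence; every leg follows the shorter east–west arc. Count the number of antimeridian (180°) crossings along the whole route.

Leg 1: +157.5° → +88.0°, shortest Δλ = -69.5° (west) — does not cross 180°.
Leg 2: +88.0° → +41.3°, shortest Δλ = -46.7° (west) — does not cross 180°.
Leg 3: +41.3° → +47.8°, shortest Δλ = 6.5° (east) — does not cross 180°.
Leg 4: +47.8° → +84.1°, shortest Δλ = 36.3° (east) — does not cross 180°.
Leg 5: +84.1° → +74.5°, shortest Δλ = -9.6° (west) — does not cross 180°.
Total crossings: 0.

0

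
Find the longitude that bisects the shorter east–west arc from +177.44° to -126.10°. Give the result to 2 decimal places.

-154.33°

Signed shortest Δλ from +177.44° to -126.10° is +56.46°.
Midpoint longitude = +177.44° + (+56.46°)/2 = +177.44° + 28.23° = +205.67°.
Normalise into (−180°, 180°]: -154.33°.
(The naïve average (+177.44 + -126.10)/2 = 25.67° is on the wrong side of the globe.)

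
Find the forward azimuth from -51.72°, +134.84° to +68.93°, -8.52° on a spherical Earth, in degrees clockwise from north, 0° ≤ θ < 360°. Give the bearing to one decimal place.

Δλ = -8.52 − 134.84 = -143.36°.
θ = atan2( sin Δλ · cos φ₂ , cos φ₁ · sin φ₂ − sin φ₁ · cos φ₂ · cos Δλ )
  = atan2(-0.21455, 0.35164) = -31.389° → normalised to [0°, 360°): 328.611°.

328.6°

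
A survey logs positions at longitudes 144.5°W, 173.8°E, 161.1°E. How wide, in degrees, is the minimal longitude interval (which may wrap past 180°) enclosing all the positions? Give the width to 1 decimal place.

54.4°

Sort the longitudes: -144.5°, +161.1°, +173.8°.
Eastward gaps between consecutive values (wrapping around): 305.6°, 12.7°, 41.7°.
Largest gap = 305.6° ⇒ minimal covering band is its complement: 360° − 305.6° = 54.4°.
Band runs from +161.1° eastward to -144.5°, crossing the antimeridian.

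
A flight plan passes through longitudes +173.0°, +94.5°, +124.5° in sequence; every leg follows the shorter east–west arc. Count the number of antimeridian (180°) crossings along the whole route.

0

Leg 1: +173.0° → +94.5°, shortest Δλ = -78.5° (west) — does not cross 180°.
Leg 2: +94.5° → +124.5°, shortest Δλ = 30.0° (east) — does not cross 180°.
Total crossings: 0.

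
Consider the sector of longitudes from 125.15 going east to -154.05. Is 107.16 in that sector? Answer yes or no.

Band width going east from +125.15° to -154.05°: ((-154.05 − 125.15) mod 360) = 80.80°.
Offset of +107.16° east of the west edge: ((107.16 − 125.15) mod 360) = 342.01°.
342.01° > 80.80° ⇒ outside.

No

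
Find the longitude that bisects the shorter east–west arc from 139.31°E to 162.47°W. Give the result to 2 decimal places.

Signed shortest Δλ from +139.31° to -162.47° is +58.22°.
Midpoint longitude = +139.31° + (+58.22°)/2 = +139.31° + 29.11° = +168.42°.
(The naïve average (+139.31 + -162.47)/2 = -11.58° is on the wrong side of the globe.)

168.42°E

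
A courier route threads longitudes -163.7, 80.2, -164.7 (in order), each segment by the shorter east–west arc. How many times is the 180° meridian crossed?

2

Leg 1: -163.7° → +80.2°, shortest Δλ = -116.1° (west) — crosses 180°.
Leg 2: +80.2° → -164.7°, shortest Δλ = 115.1° (east) — crosses 180°.
Total crossings: 2.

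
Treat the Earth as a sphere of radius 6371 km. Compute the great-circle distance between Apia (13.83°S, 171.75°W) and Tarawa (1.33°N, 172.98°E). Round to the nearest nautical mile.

1286 nmi

Δλ = 172.98 − -171.75 = 344.73°; wrapped into (−180°, 180°]: -15.27°.
Δφ = 1.33 − -13.83 = 15.16°.
a = sin²(Δφ/2) + cos φ₁ · cos φ₂ · sin²(Δλ/2) = 0.034536.
c = 2·atan2(√a, √(1−a)) = 0.37385 rad → d = 6371·c ≈ 2381.81 km ≈ 1286.08 nmi.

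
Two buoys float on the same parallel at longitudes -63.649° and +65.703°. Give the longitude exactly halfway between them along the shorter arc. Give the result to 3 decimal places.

+1.027°

Signed shortest Δλ from -63.649° to +65.703° is +129.352°.
Midpoint longitude = -63.649° + (+129.352°)/2 = -63.649° + 64.676° = +1.027°.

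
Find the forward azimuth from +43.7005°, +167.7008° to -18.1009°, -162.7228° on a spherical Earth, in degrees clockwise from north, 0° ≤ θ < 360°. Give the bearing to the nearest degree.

149°

Δλ = -162.7228 − 167.7008 = -330.4236°; wrapped into (−180°, 180°]: 29.5764°.
θ = atan2( sin Δλ · cos φ₂ , cos φ₁ · sin φ₂ − sin φ₁ · cos φ₂ · cos Δλ )
  = atan2(0.46916, -0.79575) = 149.477° → normalised to [0°, 360°): 149.477°.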